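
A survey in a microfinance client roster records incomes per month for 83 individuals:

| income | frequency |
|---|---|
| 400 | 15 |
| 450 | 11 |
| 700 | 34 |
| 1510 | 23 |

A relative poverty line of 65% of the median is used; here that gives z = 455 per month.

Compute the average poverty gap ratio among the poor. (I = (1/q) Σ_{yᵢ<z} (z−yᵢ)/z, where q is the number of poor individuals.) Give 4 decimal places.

0.0744

Poor units: 15×400, 11×450 (q = 26 of N = 83).
Shortfall ratios (z−y)/z: 0.1209 (×15), 0.0110 (×11); sum = 1.934066.
I averages over the q = 26 poor units only: 1.934066 / 26 = 0.0744.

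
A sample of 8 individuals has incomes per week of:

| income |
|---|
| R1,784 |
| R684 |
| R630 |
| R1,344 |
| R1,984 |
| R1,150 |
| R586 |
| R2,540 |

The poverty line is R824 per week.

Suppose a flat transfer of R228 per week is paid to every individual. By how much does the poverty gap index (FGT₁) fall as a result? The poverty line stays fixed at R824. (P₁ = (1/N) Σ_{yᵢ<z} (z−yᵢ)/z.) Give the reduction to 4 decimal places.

0.0853

Before: below the line — R586, R630, R684; poverty gap index (FGT₁) = 0.086772.
After the R228 transfer: below the line — R814; poverty gap index (FGT₁) = 0.001517.
Reduction = 0.086772 − 0.001517 = 0.0853.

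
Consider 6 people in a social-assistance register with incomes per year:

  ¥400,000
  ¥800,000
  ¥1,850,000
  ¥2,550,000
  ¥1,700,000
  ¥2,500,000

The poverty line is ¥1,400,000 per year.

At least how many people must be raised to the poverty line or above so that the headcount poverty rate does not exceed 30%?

1

2 of the 6 people are poor, so H = 2/6 = 0.333.
A headcount ratio of at most 30% allows at most ⌊0.30 × 6⌋ = 1 poor people.
So at least 2 − 1 = 1 must be lifted.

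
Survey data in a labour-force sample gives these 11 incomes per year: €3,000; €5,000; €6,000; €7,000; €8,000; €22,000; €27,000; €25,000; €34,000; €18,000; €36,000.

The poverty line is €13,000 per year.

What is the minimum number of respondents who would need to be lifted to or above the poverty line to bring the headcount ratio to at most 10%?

Currently q = 5 of N = 11 are below the line (H = 0.455).
A headcount ratio of at most 10% allows at most ⌊0.10 × 11⌋ = 1 poor respondents.
So at least 5 − 1 = 4 must be lifted.

4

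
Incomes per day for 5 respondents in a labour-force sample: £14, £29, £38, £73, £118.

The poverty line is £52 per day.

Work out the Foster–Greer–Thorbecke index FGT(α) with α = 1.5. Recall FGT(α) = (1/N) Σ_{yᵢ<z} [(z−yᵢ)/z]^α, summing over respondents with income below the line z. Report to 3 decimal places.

Below z: £14, £29, £38 (q = 3 of N = 5).
Shortfall ratios: (52−14)/52 = 0.7308; (52−29)/52 = 0.4423; (52−38)/52 = 0.2692.
Raised to α = 1.5: 0.62470; 0.29416; 0.13970.
Sum = 1.058557; FGT(1.5) = 1.058557 / 5 = 0.212.

0.212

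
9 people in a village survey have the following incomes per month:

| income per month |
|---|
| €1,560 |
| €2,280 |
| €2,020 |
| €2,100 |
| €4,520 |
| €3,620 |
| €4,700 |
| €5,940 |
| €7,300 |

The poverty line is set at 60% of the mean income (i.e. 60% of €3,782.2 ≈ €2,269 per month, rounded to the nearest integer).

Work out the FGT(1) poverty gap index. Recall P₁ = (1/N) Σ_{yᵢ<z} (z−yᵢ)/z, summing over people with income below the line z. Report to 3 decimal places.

0.055

Below z: €1,560, €2,020, €2,100 (q = 3 of N = 9).
Normalized shortfalls: (2269−1560)/2269 = 0.3125; (2269−2020)/2269 = 0.1097; (2269−2100)/2269 = 0.0745.
Sum of shortfalls = 0.496695; P₁ averages over all N: 0.496695 / 9 = 0.055.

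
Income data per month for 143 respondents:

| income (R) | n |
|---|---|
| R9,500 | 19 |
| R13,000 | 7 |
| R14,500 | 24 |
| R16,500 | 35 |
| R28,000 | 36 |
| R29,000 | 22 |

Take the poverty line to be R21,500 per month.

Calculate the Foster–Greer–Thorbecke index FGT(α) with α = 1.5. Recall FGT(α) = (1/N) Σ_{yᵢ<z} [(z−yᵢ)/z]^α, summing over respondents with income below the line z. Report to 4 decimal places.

0.1262

Below the line: 19×R9,500, 7×R13,000, 24×R14,500, 35×R16,500 (q = 85 of N = 143).
Shortfall ratios: (21500−9500)/21500 = 0.5581 (×19); (21500−13000)/21500 = 0.3953 (×7); (21500−14500)/21500 = 0.3256 (×24); (21500−16500)/21500 = 0.2326 (×35).
Raised to α = 1.5: 0.41698 (×19); 0.24858 (×7); 0.18578 (×24); 0.11215 (×35).
Sum = 18.046533; FGT(1.5) = 18.046533 / 143 = 0.1262.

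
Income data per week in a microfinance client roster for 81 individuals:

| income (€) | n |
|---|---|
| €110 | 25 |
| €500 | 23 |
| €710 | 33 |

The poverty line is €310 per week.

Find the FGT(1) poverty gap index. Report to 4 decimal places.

0.1991

Incomes under z: 25×€110 (q = 25 of N = 81).
Gap ratios (z−y)/z: (310−110)/310 = 0.6452 (×25).
Sum of shortfalls = 16.129032; P₁ averages over all N: 16.129032 / 81 = 0.1991.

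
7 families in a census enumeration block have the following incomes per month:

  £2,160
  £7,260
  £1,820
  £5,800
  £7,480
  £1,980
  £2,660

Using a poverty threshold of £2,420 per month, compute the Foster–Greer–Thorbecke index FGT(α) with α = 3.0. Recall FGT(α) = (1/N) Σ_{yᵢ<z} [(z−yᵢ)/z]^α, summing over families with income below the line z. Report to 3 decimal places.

Below the line: £1,820, £1,980, £2,160 (q = 3 of N = 7).
Relative gaps: (2420−1820)/2420 = 0.2479; (2420−1980)/2420 = 0.1818; (2420−2160)/2420 = 0.1074.
Raised to α = 3.0: 0.01524; 0.00601; 0.00124.
Sum = 0.022491; FGT(3.0) = 0.022491 / 7 = 0.003.

0.003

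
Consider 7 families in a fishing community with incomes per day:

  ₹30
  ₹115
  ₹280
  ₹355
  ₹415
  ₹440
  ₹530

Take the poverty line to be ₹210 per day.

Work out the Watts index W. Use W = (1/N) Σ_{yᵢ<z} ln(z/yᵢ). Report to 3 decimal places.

0.364

Below the line: ₹30, ₹115 (q = 2 of N = 7).
Log shortfalls: ln(210/30) = 1.9459; ln(210/115) = 0.6022.
W = 2.548086 / 7 = 0.364.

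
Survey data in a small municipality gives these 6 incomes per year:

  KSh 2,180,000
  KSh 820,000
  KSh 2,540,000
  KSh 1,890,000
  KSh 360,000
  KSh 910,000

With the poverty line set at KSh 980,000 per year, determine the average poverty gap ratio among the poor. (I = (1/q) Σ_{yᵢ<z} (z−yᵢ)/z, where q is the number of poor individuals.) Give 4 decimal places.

0.2891

Below z: KSh 360,000, KSh 820,000, KSh 910,000 (q = 3 of N = 6).
Shortfall ratios (z−y)/z: 0.6327, 0.1633, 0.0714; sum = 0.867347.
The income-gap ratio divides by q (the poor only): 0.867347 / 3 = 0.2891.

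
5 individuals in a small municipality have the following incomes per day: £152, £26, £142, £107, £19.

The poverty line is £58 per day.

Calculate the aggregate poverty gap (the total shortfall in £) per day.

Below the line: £19, £26 (q = 2 of N = 5).
Individual gaps: 58−19 = 39; 58−26 = 32.
Aggregate gap = £71.

£71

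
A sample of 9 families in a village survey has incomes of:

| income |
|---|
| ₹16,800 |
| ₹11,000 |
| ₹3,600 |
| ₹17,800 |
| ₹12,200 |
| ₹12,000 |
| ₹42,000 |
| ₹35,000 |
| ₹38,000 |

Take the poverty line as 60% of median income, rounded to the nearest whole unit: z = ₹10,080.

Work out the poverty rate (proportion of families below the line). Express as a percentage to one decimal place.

11.1%

1 of the 9 families have income below ₹10,080.
H = 1/9 = 11.1%.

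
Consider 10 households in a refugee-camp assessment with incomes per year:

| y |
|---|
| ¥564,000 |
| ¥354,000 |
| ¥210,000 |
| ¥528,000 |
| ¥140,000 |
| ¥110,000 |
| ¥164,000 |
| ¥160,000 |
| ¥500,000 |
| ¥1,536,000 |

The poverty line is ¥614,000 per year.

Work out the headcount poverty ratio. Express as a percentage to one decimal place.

9 of the 10 households have income below ¥614,000.
H = 9/10 = 90.0%.

90.0%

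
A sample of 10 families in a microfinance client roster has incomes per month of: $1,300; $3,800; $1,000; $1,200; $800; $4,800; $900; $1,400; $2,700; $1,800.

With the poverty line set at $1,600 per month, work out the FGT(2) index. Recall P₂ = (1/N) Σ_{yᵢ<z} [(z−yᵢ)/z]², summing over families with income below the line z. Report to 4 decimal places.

Incomes under z: $800, $900, $1,000, $1,200, $1,300, $1,400 (q = 6 of N = 10).
Gap ratios (z−y)/z: (1600−800)/1600 = 0.5000; (1600−900)/1600 = 0.4375; (1600−1000)/1600 = 0.3750; (1600−1200)/1600 = 0.2500; (1600−1300)/1600 = 0.1875; (1600−1400)/1600 = 0.1250.
Squared: 0.2500; 0.1914; 0.1406; 0.0625; 0.0352; 0.0156.
Sum = 0.695312; P₂ = 0.695312 / 10 = 0.0695.

0.0695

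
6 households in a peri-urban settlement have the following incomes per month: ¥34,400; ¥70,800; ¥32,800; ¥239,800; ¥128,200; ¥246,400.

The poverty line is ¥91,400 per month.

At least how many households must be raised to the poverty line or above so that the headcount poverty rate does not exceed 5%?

3 of the 6 households are poor, so H = 3/6 = 0.500.
A headcount ratio of at most 5% allows at most ⌊0.05 × 6⌋ = 0 poor households.
So at least 3 − 0 = 3 must be lifted.

3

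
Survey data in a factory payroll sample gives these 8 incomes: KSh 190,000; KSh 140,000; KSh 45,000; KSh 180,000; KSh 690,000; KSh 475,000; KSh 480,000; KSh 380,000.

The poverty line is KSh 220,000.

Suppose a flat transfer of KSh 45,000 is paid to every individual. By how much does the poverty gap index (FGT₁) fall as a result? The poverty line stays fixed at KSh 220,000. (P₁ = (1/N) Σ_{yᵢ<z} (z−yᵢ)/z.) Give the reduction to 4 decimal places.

0.0909

Before: below the line — KSh 45,000, KSh 140,000, KSh 180,000, KSh 190,000; poverty gap index (FGT₁) = 0.184659.
After the KSh 45,000 transfer: below the line — KSh 90,000, KSh 185,000; poverty gap index (FGT₁) = 0.093750.
Reduction = 0.184659 − 0.093750 = 0.0909.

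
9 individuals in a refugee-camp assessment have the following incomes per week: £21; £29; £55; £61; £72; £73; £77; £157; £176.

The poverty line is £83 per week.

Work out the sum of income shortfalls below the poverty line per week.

£193

Below the line: £21, £29, £55, £61, £72, £73, £77 (q = 7 of N = 9).
Individual gaps: 83−21 = 62; 83−29 = 54; 83−55 = 28; 83−61 = 22; 83−72 = 11; 83−73 = 10; 83−77 = 6.
Aggregate gap = £193.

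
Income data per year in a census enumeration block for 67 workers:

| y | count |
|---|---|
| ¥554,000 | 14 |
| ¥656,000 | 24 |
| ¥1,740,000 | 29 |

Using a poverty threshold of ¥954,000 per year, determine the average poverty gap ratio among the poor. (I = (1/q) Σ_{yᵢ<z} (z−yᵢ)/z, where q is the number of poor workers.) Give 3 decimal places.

Below z: 14×¥554,000, 24×¥656,000 (q = 38 of N = 67).
Relative gaps: 0.4193 (×14), 0.3124 (×24); sum = 13.366876.
The income-gap ratio divides by q (the poor only): 13.366876 / 38 = 0.352.

0.352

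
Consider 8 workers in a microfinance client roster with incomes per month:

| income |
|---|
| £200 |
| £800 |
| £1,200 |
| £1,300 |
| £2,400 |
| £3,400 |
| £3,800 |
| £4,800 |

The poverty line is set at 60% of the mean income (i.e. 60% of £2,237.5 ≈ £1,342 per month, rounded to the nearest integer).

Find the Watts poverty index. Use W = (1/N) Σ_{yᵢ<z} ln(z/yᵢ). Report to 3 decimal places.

0.321

Poor units: £200, £800, £1,200, £1,300 (q = 4 of N = 8).
ln(z/y) terms: ln(1342/200) = 1.9036; ln(1342/800) = 0.5173; ln(1342/1200) = 0.1118; ln(1342/1300) = 0.0318.
W = 2.564540 / 8 = 0.321.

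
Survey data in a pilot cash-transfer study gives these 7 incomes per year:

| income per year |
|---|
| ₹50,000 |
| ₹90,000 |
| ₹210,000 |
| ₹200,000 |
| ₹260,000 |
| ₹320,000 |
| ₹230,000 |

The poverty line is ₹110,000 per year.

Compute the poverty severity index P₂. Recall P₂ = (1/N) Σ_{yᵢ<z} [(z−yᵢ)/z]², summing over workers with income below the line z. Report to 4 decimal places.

0.0472

Poor units: ₹50,000, ₹90,000 (q = 2 of N = 7).
Relative gaps: (110000−50000)/110000 = 0.5455; (110000−90000)/110000 = 0.1818.
Squared: 0.2975; 0.0331.
Sum = 0.330579; P₂ = 0.330579 / 7 = 0.0472.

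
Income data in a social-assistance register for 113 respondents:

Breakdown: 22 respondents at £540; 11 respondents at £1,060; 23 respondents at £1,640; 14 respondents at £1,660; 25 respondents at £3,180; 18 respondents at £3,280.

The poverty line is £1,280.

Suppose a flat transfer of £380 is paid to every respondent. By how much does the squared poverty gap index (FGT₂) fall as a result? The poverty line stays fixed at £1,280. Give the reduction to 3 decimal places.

Before: below the line — 22×£540, 11×£1,060; squared poverty gap index (FGT₂) = 0.06795.
After the £380 transfer: below the line — 22×£920; squared poverty gap index (FGT₂) = 0.01540.
Reduction = 0.06795 − 0.01540 = 0.053.

0.053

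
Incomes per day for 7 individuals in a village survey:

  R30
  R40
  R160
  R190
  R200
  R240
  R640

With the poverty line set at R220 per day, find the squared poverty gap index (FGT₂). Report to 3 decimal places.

0.217

Poor units: R30, R40, R160, R190, R200 (q = 5 of N = 7).
Shortfall ratios: (220−30)/220 = 0.8636; (220−40)/220 = 0.8182; (220−160)/220 = 0.2727; (220−190)/220 = 0.1364; (220−200)/220 = 0.0909.
Squared: 0.7459; 0.6694; 0.0744; 0.0186; 0.0083.
Sum = 1.516529; P₂ = 1.516529 / 7 = 0.217.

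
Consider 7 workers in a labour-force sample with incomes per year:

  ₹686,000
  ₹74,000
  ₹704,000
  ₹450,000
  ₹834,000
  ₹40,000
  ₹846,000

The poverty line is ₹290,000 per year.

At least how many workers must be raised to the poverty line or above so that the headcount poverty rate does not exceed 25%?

1

2 of the 7 workers are poor, so H = 2/7 = 0.286.
A headcount ratio of at most 25% allows at most ⌊0.25 × 7⌋ = 1 poor workers.
So at least 2 − 1 = 1 must be lifted.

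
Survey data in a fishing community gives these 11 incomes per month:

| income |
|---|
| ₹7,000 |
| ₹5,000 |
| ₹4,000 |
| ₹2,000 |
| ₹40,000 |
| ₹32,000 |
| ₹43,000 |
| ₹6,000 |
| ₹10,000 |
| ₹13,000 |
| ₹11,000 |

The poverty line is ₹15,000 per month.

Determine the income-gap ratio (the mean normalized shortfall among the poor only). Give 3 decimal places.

Below z: ₹2,000, ₹4,000, ₹5,000, ₹6,000, ₹7,000, ₹10,000, ₹11,000, ₹13,000 (q = 8 of N = 11).
Shortfall ratios (z−y)/z: 0.8667, 0.7333, 0.6667, 0.6000, 0.5333, 0.3333, 0.2667, 0.1333; sum = 4.133333.
The income-gap ratio divides by q (the poor only): 4.133333 / 8 = 0.517.

0.517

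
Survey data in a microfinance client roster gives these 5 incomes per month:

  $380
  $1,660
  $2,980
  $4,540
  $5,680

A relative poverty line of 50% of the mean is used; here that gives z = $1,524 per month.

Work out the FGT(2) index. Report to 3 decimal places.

Poor units: $380 (q = 1 of N = 5).
Normalized shortfalls: (1524−380)/1524 = 0.7507.
Squared: 0.5635.
Sum = 0.563485; P₂ = 0.563485 / 5 = 0.113.

0.113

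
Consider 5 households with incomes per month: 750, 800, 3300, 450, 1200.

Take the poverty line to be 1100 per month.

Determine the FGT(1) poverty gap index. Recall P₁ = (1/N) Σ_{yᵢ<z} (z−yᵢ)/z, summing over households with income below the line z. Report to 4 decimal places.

Incomes under z: 450, 750, 800 (q = 3 of N = 5).
Normalized shortfalls: (1100−450)/1100 = 0.5909; (1100−750)/1100 = 0.3182; (1100−800)/1100 = 0.2727.
Sum of shortfalls = 1.181818; P₁ averages over all N: 1.181818 / 5 = 0.2364.

0.2364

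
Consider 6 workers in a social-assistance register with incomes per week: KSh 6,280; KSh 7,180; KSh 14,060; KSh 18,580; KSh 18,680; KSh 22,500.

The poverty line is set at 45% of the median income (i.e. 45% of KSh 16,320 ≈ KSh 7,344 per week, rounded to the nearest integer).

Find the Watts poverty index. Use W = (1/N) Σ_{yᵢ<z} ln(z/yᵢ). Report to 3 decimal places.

Poor units: KSh 6,280, KSh 7,180 (q = 2 of N = 6).
ln(z/y) terms: ln(7344/6280) = 0.1565; ln(7344/7180) = 0.0226.
W = 0.179098 / 6 = 0.030.

0.030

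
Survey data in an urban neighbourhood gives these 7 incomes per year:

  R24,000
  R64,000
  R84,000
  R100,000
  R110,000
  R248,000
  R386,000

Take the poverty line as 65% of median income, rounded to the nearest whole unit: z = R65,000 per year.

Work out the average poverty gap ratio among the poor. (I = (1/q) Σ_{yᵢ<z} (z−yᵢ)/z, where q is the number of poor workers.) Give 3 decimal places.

Below z: R24,000, R64,000 (q = 2 of N = 7).
Relative gaps: 0.6308, 0.0154; sum = 0.646154.
The income-gap ratio divides by q (the poor only): 0.646154 / 2 = 0.323.

0.323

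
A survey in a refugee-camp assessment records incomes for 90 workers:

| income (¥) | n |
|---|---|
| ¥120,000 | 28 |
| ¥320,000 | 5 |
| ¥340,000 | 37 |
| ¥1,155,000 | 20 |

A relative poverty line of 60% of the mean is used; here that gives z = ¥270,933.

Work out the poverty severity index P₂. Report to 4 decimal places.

0.0966

Incomes under z: 28×¥120,000 (q = 28 of N = 90).
Normalized shortfalls: (270933−120000)/270933 = 0.5571 (×28).
Squared: 0.3103 (×28).
Sum = 8.689657; P₂ = 8.689657 / 90 = 0.0966.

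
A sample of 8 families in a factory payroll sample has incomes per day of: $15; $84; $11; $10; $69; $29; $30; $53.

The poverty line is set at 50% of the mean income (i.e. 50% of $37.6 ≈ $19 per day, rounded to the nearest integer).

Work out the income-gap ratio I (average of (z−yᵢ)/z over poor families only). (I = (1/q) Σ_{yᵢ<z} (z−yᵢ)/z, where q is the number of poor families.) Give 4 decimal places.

Poor units: $10, $11, $15 (q = 3 of N = 8).
Shortfall ratios (z−y)/z: 0.4737, 0.4211, 0.2105; sum = 1.105263.
The income-gap ratio divides by q (the poor only): 1.105263 / 3 = 0.3684.

0.3684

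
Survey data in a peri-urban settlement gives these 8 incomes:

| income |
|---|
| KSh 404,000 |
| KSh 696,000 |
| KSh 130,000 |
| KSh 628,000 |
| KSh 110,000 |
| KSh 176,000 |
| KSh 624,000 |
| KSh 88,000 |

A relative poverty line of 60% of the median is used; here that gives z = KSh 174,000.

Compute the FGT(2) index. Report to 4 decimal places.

Below the line: KSh 88,000, KSh 110,000, KSh 130,000 (q = 3 of N = 8).
Gap ratios (z−y)/z: (174000−88000)/174000 = 0.4943; (174000−110000)/174000 = 0.3678; (174000−130000)/174000 = 0.2529.
Squared: 0.2443; 0.1353; 0.0639.
Sum = 0.443520; P₂ = 0.443520 / 8 = 0.0554.

0.0554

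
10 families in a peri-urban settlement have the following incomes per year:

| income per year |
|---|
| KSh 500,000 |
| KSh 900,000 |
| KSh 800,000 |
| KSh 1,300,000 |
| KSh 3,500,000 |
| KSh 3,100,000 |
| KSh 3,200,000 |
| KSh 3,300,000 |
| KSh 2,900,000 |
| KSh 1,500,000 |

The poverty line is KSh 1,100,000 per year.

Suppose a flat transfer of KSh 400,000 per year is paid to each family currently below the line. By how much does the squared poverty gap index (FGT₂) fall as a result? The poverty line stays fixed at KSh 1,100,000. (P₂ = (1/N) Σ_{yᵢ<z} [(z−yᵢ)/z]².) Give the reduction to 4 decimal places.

Before: below the line — KSh 500,000, KSh 800,000, KSh 900,000; squared poverty gap index (FGT₂) = 0.040496.
After the KSh 400,000 transfer: below the line — KSh 900,000; squared poverty gap index (FGT₂) = 0.003306.
Reduction = 0.040496 − 0.003306 = 0.0372.

0.0372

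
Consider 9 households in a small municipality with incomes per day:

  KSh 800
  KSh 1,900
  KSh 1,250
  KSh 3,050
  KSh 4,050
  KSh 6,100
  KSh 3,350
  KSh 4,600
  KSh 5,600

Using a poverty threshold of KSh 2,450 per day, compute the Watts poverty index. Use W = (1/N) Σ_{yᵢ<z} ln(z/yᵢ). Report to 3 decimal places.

0.227

Below z: KSh 800, KSh 1,250, KSh 1,900 (q = 3 of N = 9).
ln(z/y) terms: ln(2450/800) = 1.1192; ln(2450/1250) = 0.6729; ln(2450/1900) = 0.2542.
W = 2.046410 / 9 = 0.227.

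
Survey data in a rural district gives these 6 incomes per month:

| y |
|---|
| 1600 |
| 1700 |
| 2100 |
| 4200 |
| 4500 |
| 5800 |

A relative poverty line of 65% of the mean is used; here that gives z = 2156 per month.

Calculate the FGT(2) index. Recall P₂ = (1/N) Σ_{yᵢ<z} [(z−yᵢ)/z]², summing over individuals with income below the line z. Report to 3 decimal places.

0.019

Below the line: 1600, 1700, 2100 (q = 3 of N = 6).
Normalized shortfalls: (2156−1600)/2156 = 0.2579; (2156−1700)/2156 = 0.2115; (2156−2100)/2156 = 0.0260.
Squared: 0.0665; 0.0447; 0.0007.
Sum = 0.111913; P₂ = 0.111913 / 6 = 0.019.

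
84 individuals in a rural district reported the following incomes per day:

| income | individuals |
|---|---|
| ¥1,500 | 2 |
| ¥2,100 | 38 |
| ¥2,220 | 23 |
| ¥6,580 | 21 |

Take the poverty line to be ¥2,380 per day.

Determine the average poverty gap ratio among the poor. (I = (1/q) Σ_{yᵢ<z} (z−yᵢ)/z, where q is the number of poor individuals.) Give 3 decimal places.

Below z: 2×¥1,500, 38×¥2,100, 23×¥2,220 (q = 63 of N = 84).
Relative gaps: 0.3697 (×2), 0.1176 (×38), 0.0672 (×23); sum = 6.756303.
The income-gap ratio divides by q (the poor only): 6.756303 / 63 = 0.107.

0.107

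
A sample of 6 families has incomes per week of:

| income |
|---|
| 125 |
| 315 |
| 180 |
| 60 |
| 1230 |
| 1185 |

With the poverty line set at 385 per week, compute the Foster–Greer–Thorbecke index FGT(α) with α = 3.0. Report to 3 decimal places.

Poor units: 60, 125, 180, 315 (q = 4 of N = 6).
Relative gaps: (385−60)/385 = 0.8442; (385−125)/385 = 0.6753; (385−180)/385 = 0.5325; (385−315)/385 = 0.1818.
Raised to α = 3.0: 0.60154; 0.30799; 0.15097; 0.00601.
Sum = 1.066512; FGT(3.0) = 1.066512 / 6 = 0.178.

0.178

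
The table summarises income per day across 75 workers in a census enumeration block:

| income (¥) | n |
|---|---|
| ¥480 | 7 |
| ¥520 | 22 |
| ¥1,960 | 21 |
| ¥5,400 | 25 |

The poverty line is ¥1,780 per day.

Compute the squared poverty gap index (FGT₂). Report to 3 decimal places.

0.197

Incomes under z: 7×¥480, 22×¥520 (q = 29 of N = 75).
Normalized shortfalls: (1780−480)/1780 = 0.7303 (×7); (1780−520)/1780 = 0.7079 (×22).
Squared: 0.5334 (×7); 0.5011 (×22).
Sum = 14.757354; P₂ = 14.757354 / 75 = 0.197.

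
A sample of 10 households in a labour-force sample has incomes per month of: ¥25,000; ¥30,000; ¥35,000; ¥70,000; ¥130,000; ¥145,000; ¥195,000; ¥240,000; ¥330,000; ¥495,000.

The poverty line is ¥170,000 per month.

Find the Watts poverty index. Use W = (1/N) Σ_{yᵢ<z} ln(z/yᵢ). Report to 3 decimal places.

Incomes under z: ¥25,000, ¥30,000, ¥35,000, ¥70,000, ¥130,000, ¥145,000 (q = 6 of N = 10).
Log gaps: ln(170000/25000) = 1.9169; ln(170000/30000) = 1.7346; ln(170000/35000) = 1.5805; ln(170000/70000) = 0.8873; ln(170000/130000) = 0.2683; ln(170000/145000) = 0.1591.
W = 6.546606 / 10 = 0.655.

0.655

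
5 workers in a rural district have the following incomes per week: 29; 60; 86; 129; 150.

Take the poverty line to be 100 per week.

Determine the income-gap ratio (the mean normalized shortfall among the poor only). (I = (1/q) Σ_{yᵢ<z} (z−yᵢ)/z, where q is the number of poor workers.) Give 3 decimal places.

Below the line: 29, 60, 86 (q = 3 of N = 5).
Relative gaps: 0.7100, 0.4000, 0.1400; sum = 1.250000.
The income-gap ratio divides by q (the poor only): 1.250000 / 3 = 0.417.

0.417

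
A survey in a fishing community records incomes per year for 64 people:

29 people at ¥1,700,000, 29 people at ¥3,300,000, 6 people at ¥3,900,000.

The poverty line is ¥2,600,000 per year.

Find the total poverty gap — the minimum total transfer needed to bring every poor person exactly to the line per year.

¥26,100,000

Incomes under z: 29×¥1,700,000 (q = 29 of N = 64).
Individual gaps: 29×(2600000−1700000) = 26100000.
Aggregate gap = ¥26,100,000.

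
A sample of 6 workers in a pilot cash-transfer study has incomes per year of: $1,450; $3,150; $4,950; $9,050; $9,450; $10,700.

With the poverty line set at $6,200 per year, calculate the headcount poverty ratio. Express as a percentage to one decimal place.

3 of the 6 workers have income below $6,200.
H = 3/6 = 50.0%.

50.0%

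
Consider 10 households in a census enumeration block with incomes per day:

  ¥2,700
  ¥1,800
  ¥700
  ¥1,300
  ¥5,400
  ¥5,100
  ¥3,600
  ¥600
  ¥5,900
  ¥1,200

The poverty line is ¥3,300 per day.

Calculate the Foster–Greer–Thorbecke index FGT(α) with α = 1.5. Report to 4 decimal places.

Incomes under z: ¥600, ¥700, ¥1,200, ¥1,300, ¥1,800, ¥2,700 (q = 6 of N = 10).
Relative gaps: (3300−600)/3300 = 0.8182; (3300−700)/3300 = 0.7879; (3300−1200)/3300 = 0.6364; (3300−1300)/3300 = 0.6061; (3300−1800)/3300 = 0.4545; (3300−2700)/3300 = 0.1818.
Raised to α = 1.5: 0.74007; 0.69934; 0.50764; 0.47182; 0.30645; 0.07753.
Sum = 2.802857; FGT(1.5) = 2.802857 / 10 = 0.2803.

0.2803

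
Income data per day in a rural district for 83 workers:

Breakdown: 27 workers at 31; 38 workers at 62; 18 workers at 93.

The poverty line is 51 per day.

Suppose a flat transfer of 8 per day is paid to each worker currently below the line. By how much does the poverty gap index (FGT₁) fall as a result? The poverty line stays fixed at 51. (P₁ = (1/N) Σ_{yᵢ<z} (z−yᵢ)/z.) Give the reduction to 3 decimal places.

Before: below the line — 27×31; poverty gap index (FGT₁) = 0.12757.
After the 8 transfer: below the line — 27×39; poverty gap index (FGT₁) = 0.07654.
Reduction = 0.12757 − 0.07654 = 0.051.

0.051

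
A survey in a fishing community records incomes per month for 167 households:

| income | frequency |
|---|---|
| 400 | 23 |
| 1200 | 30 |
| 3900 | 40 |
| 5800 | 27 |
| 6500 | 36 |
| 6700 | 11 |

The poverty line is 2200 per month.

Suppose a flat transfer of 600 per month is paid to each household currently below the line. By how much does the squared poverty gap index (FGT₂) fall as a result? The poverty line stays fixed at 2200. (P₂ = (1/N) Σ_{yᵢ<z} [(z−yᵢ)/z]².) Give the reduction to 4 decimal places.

0.0824

Before: below the line — 23×400, 30×1200; squared poverty gap index (FGT₂) = 0.129312.
After the 600 transfer: below the line — 23×1000, 30×1800; squared poverty gap index (FGT₂) = 0.046914.
Reduction = 0.129312 − 0.046914 = 0.0824.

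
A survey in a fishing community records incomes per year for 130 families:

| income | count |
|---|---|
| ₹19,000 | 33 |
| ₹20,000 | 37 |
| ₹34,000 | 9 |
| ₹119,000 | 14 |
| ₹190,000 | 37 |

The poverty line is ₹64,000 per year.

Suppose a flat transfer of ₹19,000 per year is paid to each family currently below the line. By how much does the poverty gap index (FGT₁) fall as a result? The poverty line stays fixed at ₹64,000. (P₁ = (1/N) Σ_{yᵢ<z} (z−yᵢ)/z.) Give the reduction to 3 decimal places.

Before: below the line — 33×₹19,000, 37×₹20,000, 9×₹34,000; poverty gap index (FGT₁) = 0.40661.
After the ₹19,000 transfer: below the line — 33×₹38,000, 37×₹39,000, 9×₹53,000; poverty gap index (FGT₁) = 0.22620.
Reduction = 0.40661 − 0.22620 = 0.180.

0.180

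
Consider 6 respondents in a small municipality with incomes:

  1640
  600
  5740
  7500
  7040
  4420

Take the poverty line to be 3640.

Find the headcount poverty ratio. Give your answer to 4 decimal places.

0.3333

2 of the 6 respondents have income below 3640.
H = 2/6 = 0.3333.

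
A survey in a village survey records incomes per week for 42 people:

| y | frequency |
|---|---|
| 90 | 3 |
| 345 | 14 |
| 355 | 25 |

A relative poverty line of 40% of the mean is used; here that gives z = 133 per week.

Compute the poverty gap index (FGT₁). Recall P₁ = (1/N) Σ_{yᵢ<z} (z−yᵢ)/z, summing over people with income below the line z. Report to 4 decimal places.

Below z: 3×90 (q = 3 of N = 42).
Shortfall ratios: (133−90)/133 = 0.3233 (×3).
Sum of shortfalls = 0.969925; P₁ averages over all N: 0.969925 / 42 = 0.0231.

0.0231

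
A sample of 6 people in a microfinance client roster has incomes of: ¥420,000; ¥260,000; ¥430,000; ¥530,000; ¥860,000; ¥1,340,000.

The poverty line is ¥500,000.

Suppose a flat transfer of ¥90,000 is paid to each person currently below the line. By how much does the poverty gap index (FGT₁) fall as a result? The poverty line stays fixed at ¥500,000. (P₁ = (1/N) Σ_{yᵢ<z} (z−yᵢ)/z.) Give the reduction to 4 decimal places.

0.0800

Before: below the line — ¥260,000, ¥420,000, ¥430,000; poverty gap index (FGT₁) = 0.130000.
After the ¥90,000 transfer: below the line — ¥350,000; poverty gap index (FGT₁) = 0.050000.
Reduction = 0.130000 − 0.050000 = 0.0800.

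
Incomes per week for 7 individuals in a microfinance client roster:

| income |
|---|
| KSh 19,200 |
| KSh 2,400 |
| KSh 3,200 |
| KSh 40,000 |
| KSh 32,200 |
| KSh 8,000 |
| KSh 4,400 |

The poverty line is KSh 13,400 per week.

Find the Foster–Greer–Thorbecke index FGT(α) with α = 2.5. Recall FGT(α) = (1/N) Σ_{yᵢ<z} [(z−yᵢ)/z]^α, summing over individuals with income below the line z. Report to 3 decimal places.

0.227

Below z: KSh 2,400, KSh 3,200, KSh 4,400, KSh 8,000 (q = 4 of N = 7).
Shortfall ratios: (13400−2400)/13400 = 0.8209; (13400−3200)/13400 = 0.7612; (13400−4400)/13400 = 0.6716; (13400−8000)/13400 = 0.4030.
Raised to α = 2.5: 0.61055; 0.50552; 0.36970; 0.10309.
Sum = 1.588855; FGT(2.5) = 1.588855 / 7 = 0.227.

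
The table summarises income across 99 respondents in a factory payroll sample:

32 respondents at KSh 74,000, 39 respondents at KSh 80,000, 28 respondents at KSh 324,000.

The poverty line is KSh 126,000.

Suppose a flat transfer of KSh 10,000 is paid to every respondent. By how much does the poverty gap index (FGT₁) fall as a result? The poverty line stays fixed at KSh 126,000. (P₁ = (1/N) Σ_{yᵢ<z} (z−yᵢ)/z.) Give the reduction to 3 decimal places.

0.057

Before: below the line — 32×KSh 74,000, 39×KSh 80,000; poverty gap index (FGT₁) = 0.27722.
After the KSh 10,000 transfer: below the line — 32×KSh 84,000, 39×KSh 90,000; poverty gap index (FGT₁) = 0.22030.
Reduction = 0.27722 − 0.22030 = 0.057.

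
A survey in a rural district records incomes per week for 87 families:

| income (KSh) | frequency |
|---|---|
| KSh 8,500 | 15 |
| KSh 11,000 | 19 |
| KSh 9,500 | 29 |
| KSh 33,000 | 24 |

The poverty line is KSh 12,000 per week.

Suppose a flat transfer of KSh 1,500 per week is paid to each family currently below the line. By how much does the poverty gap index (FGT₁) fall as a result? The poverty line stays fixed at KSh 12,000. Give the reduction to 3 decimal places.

0.081

Before: below the line — 15×KSh 8,500, 29×KSh 9,500, 19×KSh 11,000; poverty gap index (FGT₁) = 0.13793.
After the KSh 1,500 transfer: below the line — 15×KSh 10,000, 29×KSh 11,000; poverty gap index (FGT₁) = 0.05651.
Reduction = 0.13793 − 0.05651 = 0.081.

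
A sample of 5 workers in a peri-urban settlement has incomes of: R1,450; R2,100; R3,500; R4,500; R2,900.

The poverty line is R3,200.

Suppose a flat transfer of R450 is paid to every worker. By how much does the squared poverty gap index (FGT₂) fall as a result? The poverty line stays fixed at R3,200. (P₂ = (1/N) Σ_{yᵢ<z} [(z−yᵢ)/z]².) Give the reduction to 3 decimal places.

0.044

Before: below the line — R1,450, R2,100, R2,900; squared poverty gap index (FGT₂) = 0.08521.
After the R450 transfer: below the line — R1,900, R2,550; squared poverty gap index (FGT₂) = 0.04126.
Reduction = 0.08521 − 0.04126 = 0.044.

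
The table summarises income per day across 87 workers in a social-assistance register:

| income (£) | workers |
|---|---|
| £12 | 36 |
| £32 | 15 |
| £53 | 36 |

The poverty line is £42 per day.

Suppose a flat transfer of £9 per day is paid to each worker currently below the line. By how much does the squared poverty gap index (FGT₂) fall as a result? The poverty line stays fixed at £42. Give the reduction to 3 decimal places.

0.117

Before: below the line — 36×£12, 15×£32; squared poverty gap index (FGT₂) = 0.22089.
After the £9 transfer: below the line — 36×£21, 15×£41; squared poverty gap index (FGT₂) = 0.10355.
Reduction = 0.22089 − 0.10355 = 0.117.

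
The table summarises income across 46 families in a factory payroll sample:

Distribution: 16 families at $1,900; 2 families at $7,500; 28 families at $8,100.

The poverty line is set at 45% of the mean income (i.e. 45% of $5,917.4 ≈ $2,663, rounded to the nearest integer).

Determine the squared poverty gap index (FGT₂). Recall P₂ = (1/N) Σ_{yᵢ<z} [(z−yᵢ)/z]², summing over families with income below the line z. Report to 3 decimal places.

Incomes under z: 16×$1,900 (q = 16 of N = 46).
Relative gaps: (2663−1900)/2663 = 0.2865 (×16).
Squared: 0.0821 (×16).
Sum = 1.313490; P₂ = 1.313490 / 46 = 0.029.

0.029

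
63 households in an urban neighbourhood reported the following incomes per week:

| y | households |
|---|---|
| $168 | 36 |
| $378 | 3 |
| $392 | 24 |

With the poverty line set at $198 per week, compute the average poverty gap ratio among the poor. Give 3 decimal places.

0.152

Below the line: 36×$168 (q = 36 of N = 63).
Relative gaps: 0.1515 (×36); sum = 5.454545.
I averages over the q = 36 poor units only: 5.454545 / 36 = 0.152.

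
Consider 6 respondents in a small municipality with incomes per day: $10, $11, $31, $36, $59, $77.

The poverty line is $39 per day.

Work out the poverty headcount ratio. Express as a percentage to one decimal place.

66.7%

4 of the 6 respondents have income below $39.
H = 4/6 = 66.7%.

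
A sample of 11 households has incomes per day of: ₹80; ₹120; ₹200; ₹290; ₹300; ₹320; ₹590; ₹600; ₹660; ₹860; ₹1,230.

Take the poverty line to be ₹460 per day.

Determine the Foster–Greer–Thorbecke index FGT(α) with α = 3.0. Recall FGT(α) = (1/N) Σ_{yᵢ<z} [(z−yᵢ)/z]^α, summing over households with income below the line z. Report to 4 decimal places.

Below the line: ₹80, ₹120, ₹200, ₹290, ₹300, ₹320 (q = 6 of N = 11).
Relative gaps: (460−80)/460 = 0.8261; (460−120)/460 = 0.7391; (460−200)/460 = 0.5652; (460−290)/460 = 0.3696; (460−300)/460 = 0.3478; (460−320)/460 = 0.3043.
Raised to α = 3.0: 0.56374; 0.40380; 0.18057; 0.05047; 0.04208; 0.02819.
Sum = 1.268852; FGT(3.0) = 1.268852 / 11 = 0.1154.

0.1154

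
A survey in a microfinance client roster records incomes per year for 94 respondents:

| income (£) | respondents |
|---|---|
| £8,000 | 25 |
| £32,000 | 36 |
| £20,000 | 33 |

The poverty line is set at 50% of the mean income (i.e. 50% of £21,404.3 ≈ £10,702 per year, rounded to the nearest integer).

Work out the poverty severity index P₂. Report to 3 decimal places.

Poor units: 25×£8,000 (q = 25 of N = 94).
Gap ratios (z−y)/z: (10702−8000)/10702 = 0.2525 (×25).
Squared: 0.0637 (×25).
Sum = 1.593605; P₂ = 1.593605 / 94 = 0.017.

0.017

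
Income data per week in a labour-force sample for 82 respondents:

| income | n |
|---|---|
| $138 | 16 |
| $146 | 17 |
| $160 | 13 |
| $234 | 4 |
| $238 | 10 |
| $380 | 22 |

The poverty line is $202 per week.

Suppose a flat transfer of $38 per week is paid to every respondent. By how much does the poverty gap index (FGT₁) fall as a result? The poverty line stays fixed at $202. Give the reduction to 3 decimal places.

Before: below the line — 16×$138, 17×$146, 13×$160; poverty gap index (FGT₁) = 0.15226.
After the $38 transfer: below the line — 16×$176, 17×$184, 13×$198; poverty gap index (FGT₁) = 0.04673.
Reduction = 0.15226 − 0.04673 = 0.106.

0.106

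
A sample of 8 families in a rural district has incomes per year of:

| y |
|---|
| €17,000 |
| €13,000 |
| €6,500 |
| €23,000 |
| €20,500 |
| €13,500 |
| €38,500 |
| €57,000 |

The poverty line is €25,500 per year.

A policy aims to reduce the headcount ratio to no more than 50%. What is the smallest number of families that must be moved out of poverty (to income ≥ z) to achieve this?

2

Currently q = 6 of N = 8 are below the line (H = 0.750).
A headcount ratio of at most 50% allows at most ⌊0.50 × 8⌋ = 4 poor families.
So at least 6 − 4 = 2 must be lifted.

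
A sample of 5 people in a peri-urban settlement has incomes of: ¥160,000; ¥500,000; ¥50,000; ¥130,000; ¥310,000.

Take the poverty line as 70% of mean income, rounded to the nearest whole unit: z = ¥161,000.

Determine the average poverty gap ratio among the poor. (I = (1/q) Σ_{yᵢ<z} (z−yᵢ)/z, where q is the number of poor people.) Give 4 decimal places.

Below z: ¥50,000, ¥130,000, ¥160,000 (q = 3 of N = 5).
Shortfall ratios (z−y)/z: 0.6894, 0.1925, 0.0062; sum = 0.888199.
The income-gap ratio divides by q (the poor only): 0.888199 / 3 = 0.2961.

0.2961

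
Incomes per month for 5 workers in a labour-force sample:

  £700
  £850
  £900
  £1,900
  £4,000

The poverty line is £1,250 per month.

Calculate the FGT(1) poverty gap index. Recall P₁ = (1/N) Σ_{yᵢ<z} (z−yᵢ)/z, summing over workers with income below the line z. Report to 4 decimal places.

0.2080

Incomes under z: £700, £850, £900 (q = 3 of N = 5).
Normalized shortfalls: (1250−700)/1250 = 0.4400; (1250−850)/1250 = 0.3200; (1250−900)/1250 = 0.2800.
Sum of shortfalls = 1.040000; P₁ averages over all N: 1.040000 / 5 = 0.2080.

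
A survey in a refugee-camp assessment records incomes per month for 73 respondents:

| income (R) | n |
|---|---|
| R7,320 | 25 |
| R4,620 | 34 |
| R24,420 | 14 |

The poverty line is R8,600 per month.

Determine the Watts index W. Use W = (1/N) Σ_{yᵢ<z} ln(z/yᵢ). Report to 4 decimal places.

0.3446

Incomes under z: 34×R4,620, 25×R7,320 (q = 59 of N = 73).
ln(z/y) terms: ln(8600/4620) = 0.6214 (×34); ln(8600/7320) = 0.1612 (×25).
W = 25.155292 / 73 = 0.3446.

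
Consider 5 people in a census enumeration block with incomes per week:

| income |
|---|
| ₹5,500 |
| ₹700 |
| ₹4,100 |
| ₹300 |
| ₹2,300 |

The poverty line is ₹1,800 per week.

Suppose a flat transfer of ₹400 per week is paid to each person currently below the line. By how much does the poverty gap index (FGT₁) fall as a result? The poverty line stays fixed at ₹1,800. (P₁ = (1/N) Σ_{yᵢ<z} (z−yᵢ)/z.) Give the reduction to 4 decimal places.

0.0889

Before: below the line — ₹300, ₹700; poverty gap index (FGT₁) = 0.288889.
After the ₹400 transfer: below the line — ₹700, ₹1,100; poverty gap index (FGT₁) = 0.200000.
Reduction = 0.288889 − 0.200000 = 0.0889.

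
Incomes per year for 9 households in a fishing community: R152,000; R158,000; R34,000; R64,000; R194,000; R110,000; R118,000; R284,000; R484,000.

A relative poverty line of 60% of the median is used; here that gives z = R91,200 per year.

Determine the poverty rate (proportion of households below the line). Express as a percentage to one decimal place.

2 of the 9 households have income below R91,200.
H = 2/9 = 22.2%.

22.2%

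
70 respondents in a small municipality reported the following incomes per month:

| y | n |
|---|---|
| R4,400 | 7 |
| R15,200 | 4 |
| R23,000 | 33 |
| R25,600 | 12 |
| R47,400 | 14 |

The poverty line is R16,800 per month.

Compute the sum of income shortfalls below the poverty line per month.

R93,200

Poor units: 7×R4,400, 4×R15,200 (q = 11 of N = 70).
Individual gaps: 7×(16800−4400) = 86800; 4×(16800−15200) = 6400.
Aggregate gap = R93,200.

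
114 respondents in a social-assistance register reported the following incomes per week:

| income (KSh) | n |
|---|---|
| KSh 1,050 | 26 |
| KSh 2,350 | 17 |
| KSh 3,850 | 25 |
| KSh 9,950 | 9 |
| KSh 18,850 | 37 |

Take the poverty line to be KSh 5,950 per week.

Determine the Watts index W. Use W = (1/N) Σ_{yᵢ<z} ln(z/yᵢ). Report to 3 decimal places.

0.630

Poor units: 26×KSh 1,050, 17×KSh 2,350, 25×KSh 3,850 (q = 68 of N = 114).
ln(z/y) terms: ln(5950/1050) = 1.7346 (×26); ln(5950/2350) = 0.9290 (×17); ln(5950/3850) = 0.4353 (×25).
W = 71.775169 / 114 = 0.630.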